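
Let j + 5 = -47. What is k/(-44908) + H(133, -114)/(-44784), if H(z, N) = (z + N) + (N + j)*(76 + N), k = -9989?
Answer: 4533735/55865552 ≈ 0.081154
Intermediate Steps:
j = -52 (j = -5 - 47 = -52)
H(z, N) = N + z + (-52 + N)*(76 + N) (H(z, N) = (z + N) + (N - 52)*(76 + N) = (N + z) + (-52 + N)*(76 + N) = N + z + (-52 + N)*(76 + N))
k/(-44908) + H(133, -114)/(-44784) = -9989/(-44908) + (-3952 + 133 + (-114)² + 25*(-114))/(-44784) = -9989*(-1/44908) + (-3952 + 133 + 12996 - 2850)*(-1/44784) = 9989/44908 + 6327*(-1/44784) = 9989/44908 - 703/4976 = 4533735/55865552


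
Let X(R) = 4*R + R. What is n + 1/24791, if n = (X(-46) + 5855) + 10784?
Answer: 406795520/24791 ≈ 16409.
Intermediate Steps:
X(R) = 5*R
n = 16409 (n = (5*(-46) + 5855) + 10784 = (-230 + 5855) + 10784 = 5625 + 10784 = 16409)
n + 1/24791 = 16409 + 1/24791 = 406795520/24791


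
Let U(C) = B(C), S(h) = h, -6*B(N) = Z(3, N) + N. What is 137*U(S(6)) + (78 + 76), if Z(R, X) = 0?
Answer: 17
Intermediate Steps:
B(N) = -N/6 (B(N) = -(0 + N)/6 = -N/6)
U(C) = -C/6
137*U(S(6)) + (78 + 76) = 137*(-⅙*6) + (78 + 76) = 137*(-1) + 154 = -137 + 154 = 17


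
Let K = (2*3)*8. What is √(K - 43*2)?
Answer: I*√38 ≈ 6.1644*I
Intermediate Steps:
K = 48 (K = 6*8 = 48)
√(K - 43*2) = √(48 - 43*2) = √(48 - 86) = √(-38) = I*√38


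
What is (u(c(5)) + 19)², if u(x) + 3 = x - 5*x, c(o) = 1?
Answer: 144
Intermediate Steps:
u(x) = -3 - 4*x (u(x) = -3 + (x - 5*x) = -3 - 4*x)
(u(c(5)) + 19)² = ((-3 - 4*1) + 19)² = ((-3 - 4) + 19)² = (-7 + 19)² = 12² = 144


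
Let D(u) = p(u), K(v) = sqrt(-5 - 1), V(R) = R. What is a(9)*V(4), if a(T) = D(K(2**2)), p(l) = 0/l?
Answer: 0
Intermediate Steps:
p(l) = 0
K(v) = I*sqrt(6) (K(v) = sqrt(-6) = I*sqrt(6))
D(u) = 0
a(T) = 0
a(9)*V(4) = 0*4 = 0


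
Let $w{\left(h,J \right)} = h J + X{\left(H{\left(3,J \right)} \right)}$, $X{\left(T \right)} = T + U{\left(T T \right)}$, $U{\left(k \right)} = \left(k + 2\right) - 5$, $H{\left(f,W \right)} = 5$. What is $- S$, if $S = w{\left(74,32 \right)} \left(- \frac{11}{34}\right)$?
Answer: $\frac{26345}{34} \approx 774.85$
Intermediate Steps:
$U{\left(k \right)} = -3 + k$ ($U{\left(k \right)} = \left(2 + k\right) - 5 = -3 + k$)
$X{\left(T \right)} = -3 + T + T^{2}$ ($X{\left(T \right)} = T + \left(-3 + T T\right) = T + \left(-3 + T^{2}\right) = -3 + T + T^{2}$)
$w{\left(h,J \right)} = 27 + J h$ ($w{\left(h,J \right)} = h J + \left(-3 + 5 + 5^{2}\right) = J h + \left(-3 + 5 + 25\right) = J h + 27 = 27 + J h$)
$S = - \frac{26345}{34}$ ($S = \left(27 + 32 \cdot 74\right) \left(- \frac{11}{34}\right) = \left(27 + 2368\right) \left(\left(-11\right) \frac{1}{34}\right) = 2395 \left(- \frac{11}{34}\right) = - \frac{26345}{34} \approx -774.85$)
$- S = \left(-1\right) \left(- \frac{26345}{34}\right) = \frac{26345}{34}$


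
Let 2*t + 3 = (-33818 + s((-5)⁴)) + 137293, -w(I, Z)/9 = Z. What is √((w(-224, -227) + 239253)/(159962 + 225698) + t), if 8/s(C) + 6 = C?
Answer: 16*√5948991219034385/5425535 ≈ 227.46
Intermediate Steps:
s(C) = 8/(-6 + C)
w(I, Z) = -9*Z
t = 32024588/619 (t = -3/2 + ((-33818 + 8/(-6 + (-5)⁴)) + 137293)/2 = -3/2 + ((-33818 + 8/(-6 + 625)) + 137293)/2 = -3/2 + ((-33818 + 8/619) + 137293)/2 = -3/2 + (-20933334/619 + 137293)/2 = -3/2 + (½)*(64051033/619) = -3/2 + 64051033/1238 = 32024588/619 ≈ 51736.)
√((w(-224, -227) + 239253)/(159962 + 225698) + t) = √((-9*(-227) + 239253)/(159962 + 225698) + 32024588/619) = √((2043 + 239253)/385660 + 32024588/619) = √(241296*(1/385660) + 32024588/619) = √(5484/8765 + 32024588/619) = √(280698908416/5425535) = 16*√5948991219034385/5425535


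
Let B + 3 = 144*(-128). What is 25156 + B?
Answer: 6721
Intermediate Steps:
B = -18435 (B = -3 + 144*(-128) = -3 - 18432 = -18435)
25156 + B = 25156 - 18435 = 6721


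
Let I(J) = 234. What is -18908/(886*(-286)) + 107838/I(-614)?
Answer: 29198870/63349 ≈ 460.92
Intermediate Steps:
-18908/(886*(-286)) + 107838/I(-614) = -18908/(886*(-286)) + 107838/234 = -18908/(-253396) + 107838*(1/234) = -18908*(-1/253396) + 5991/13 = 4727/63349 + 5991/13 = 29198870/63349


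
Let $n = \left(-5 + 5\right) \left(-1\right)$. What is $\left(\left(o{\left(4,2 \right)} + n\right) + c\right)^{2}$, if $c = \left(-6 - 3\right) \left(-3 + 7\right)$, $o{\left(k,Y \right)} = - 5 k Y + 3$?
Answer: $5329$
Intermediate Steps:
$o{\left(k,Y \right)} = 3 - 5 Y k$ ($o{\left(k,Y \right)} = - 5 Y k + 3 = 3 - 5 Y k$)
$n = 0$ ($n = 0 \left(-1\right) = 0$)
$c = -36$ ($c = \left(-9\right) 4 = -36$)
$\left(\left(o{\left(4,2 \right)} + n\right) + c\right)^{2} = \left(\left(\left(3 - 10 \cdot 4\right) + 0\right) - 36\right)^{2} = \left(\left(\left(3 - 40\right) + 0\right) - 36\right)^{2} = \left(\left(-37 + 0\right) - 36\right)^{2} = \left(-37 - 36\right)^{2} = \left(-73\right)^{2} = 5329$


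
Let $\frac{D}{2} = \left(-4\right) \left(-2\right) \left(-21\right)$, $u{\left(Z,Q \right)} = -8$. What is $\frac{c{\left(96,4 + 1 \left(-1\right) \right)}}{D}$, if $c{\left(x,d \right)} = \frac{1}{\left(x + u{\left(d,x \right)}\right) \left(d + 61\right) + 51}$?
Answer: $- \frac{1}{1909488} \approx -5.237 \cdot 10^{-7}$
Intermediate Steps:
$D = -336$ ($D = 2 \left(-4\right) \left(-2\right) \left(-21\right) = 2 \cdot 8 \left(-21\right) = 2 \left(-168\right) = -336$)
$c{\left(x,d \right)} = \frac{1}{51 + \left(-8 + x\right) \left(61 + d\right)}$ ($c{\left(x,d \right)} = \frac{1}{\left(x - 8\right) \left(d + 61\right) + 51} = \frac{1}{\left(-8 + x\right) \left(61 + d\right) + 51} = \frac{1}{51 + \left(-8 + x\right) \left(61 + d\right)}$)
$\frac{c{\left(96,4 + 1 \left(-1\right) \right)}}{D} = \frac{1}{\left(-437 - 8 \left(4 + 1 \left(-1\right)\right) + 61 \cdot 96 + \left(4 + 1 \left(-1\right)\right) 96\right) \left(-336\right)} = \frac{1}{-437 - 8 \left(4 - 1\right) + 5856 + \left(4 - 1\right) 96} \left(- \frac{1}{336}\right) = \frac{1}{-437 - 24 + 5856 + 3 \cdot 96} \left(- \frac{1}{336}\right) = \frac{1}{-437 - 24 + 5856 + 288} \left(- \frac{1}{336}\right) = \frac{1}{5683} \left(- \frac{1}{336}\right) = - \frac{1}{1909488}$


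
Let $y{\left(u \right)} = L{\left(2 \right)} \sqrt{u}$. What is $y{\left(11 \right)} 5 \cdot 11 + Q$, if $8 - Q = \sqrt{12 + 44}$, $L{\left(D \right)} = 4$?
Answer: $8 - 2 \sqrt{14} + 220 \sqrt{11} \approx 730.17$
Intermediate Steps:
$y{\left(u \right)} = 4 \sqrt{u}$
$Q = 8 - 2 \sqrt{14}$ ($Q = 8 - \sqrt{12 + 44} = 8 - \sqrt{56} = 8 - 2 \sqrt{14} \approx 0.51669$)
$y{\left(11 \right)} 5 \cdot 11 + Q = 4 \sqrt{11} \cdot 5 \cdot 11 + \left(8 - 2 \sqrt{14}\right) = 4 \sqrt{11} \cdot 55 + \left(8 - 2 \sqrt{14}\right) = 220 \sqrt{11} + \left(8 - 2 \sqrt{14}\right) = 8 - 2 \sqrt{14} + 220 \sqrt{11}$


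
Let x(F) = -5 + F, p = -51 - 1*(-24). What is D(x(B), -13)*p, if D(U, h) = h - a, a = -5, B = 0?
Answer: 216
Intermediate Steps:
p = -27 (p = -51 + 24 = -27)
D(U, h) = 5 + h (D(U, h) = h - 1*(-5) = h + 5 = 5 + h)
D(x(B), -13)*p = (5 - 13)*(-27) = -8*(-27) = 216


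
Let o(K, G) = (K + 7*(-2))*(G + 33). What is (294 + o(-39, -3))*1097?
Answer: -1421712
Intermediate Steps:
o(K, G) = (-14 + K)*(33 + G) (o(K, G) = (K - 14)*(33 + G) = (-14 + K)*(33 + G))
(294 + o(-39, -3))*1097 = (294 + (-462 - 14*(-3) + 33*(-39) - 3*(-39)))*1097 = (294 + (-462 + 42 - 1287 + 117))*1097 = (294 - 1590)*1097 = -1296*1097 = -1421712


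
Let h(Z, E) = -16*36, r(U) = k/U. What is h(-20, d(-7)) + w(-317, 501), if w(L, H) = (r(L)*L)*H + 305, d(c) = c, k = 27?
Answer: 13256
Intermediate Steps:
r(U) = 27/U
h(Z, E) = -576
w(L, H) = 305 + 27*H (w(L, H) = ((27/L)*L)*H + 305 = 27*H + 305 = 305 + 27*H)
h(-20, d(-7)) + w(-317, 501) = -576 + (305 + 27*501) = -576 + (305 + 13527) = -576 + 13832 = 13256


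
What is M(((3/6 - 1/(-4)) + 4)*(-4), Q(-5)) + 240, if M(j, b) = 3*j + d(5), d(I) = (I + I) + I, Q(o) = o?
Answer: 198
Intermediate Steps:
d(I) = 3*I (d(I) = 2*I + I = 3*I)
M(j, b) = 15 + 3*j (M(j, b) = 3*j + 3*5 = 3*j + 15 = 15 + 3*j)
M(((3/6 - 1/(-4)) + 4)*(-4), Q(-5)) + 240 = (15 + 3*(((3/6 - 1/(-4)) + 4)*(-4))) + 240 = (15 + 3*(((3*(1/6) - 1*(-1/4)) + 4)*(-4))) + 240 = (15 + 3*(((1/2 + 1/4) + 4)*(-4))) + 240 = (15 + 3*((3/4 + 4)*(-4))) + 240 = (15 + 3*((19/4)*(-4))) + 240 = (15 + 3*(-19)) + 240 = (15 - 57) + 240 = -42 + 240 = 198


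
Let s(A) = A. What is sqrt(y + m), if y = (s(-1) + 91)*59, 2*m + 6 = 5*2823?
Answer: sqrt(49458)/2 ≈ 111.20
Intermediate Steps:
m = 14109/2 (m = -3 + (5*2823)/2 = -3 + (1/2)*14115 = -3 + 14115/2 = 14109/2 ≈ 7054.5)
y = 5310 (y = (-1 + 91)*59 = 90*59 = 5310)
sqrt(y + m) = sqrt(5310 + 14109/2) = sqrt(24729/2) = sqrt(49458)/2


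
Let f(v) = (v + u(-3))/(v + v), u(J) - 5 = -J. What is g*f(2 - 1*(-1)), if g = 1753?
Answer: 19283/6 ≈ 3213.8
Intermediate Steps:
u(J) = 5 - J
f(v) = (8 + v)/(2*v) (f(v) = (v + (5 - 1*(-3)))/(v + v) = (v + (5 + 3))/((2*v)) = (v + 8)*(1/(2*v)) = (8 + v)*(1/(2*v)) = (8 + v)/(2*v))
g*f(2 - 1*(-1)) = 1753*((8 + (2 - 1*(-1)))/(2*(2 - 1*(-1)))) = 1753*((8 + (2 + 1))/(2*(2 + 1))) = 1753*((½)*(8 + 3)/3) = 1753*((½)*(⅓)*11) = 1753*(11/6) = 19283/6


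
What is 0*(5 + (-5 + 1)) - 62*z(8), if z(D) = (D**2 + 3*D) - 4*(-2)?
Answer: -5952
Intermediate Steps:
z(D) = 8 + D**2 + 3*D (z(D) = (D**2 + 3*D) + 8 = 8 + D**2 + 3*D)
0*(5 + (-5 + 1)) - 62*z(8) = 0*(5 + (-5 + 1)) - 62*(8 + 8**2 + 3*8) = 0*(5 - 4) - 62*(8 + 64 + 24) = 0*1 - 62*96 = 0 - 5952 = -5952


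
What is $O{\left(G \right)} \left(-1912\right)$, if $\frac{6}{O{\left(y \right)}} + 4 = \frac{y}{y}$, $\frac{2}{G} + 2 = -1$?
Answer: $3824$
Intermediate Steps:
$G = - \frac{2}{3}$ ($G = \frac{2}{-2 - 1} = \frac{2}{-3} = 2 \left(- \frac{1}{3}\right) = - \frac{2}{3} \approx -0.66667$)
$O{\left(y \right)} = -2$ ($O{\left(y \right)} = \frac{6}{-4 + \frac{y}{y}} = \frac{6}{-4 + 1} = \frac{6}{-3} = 6 \left(- \frac{1}{3}\right) = -2$)
$O{\left(G \right)} \left(-1912\right) = \left(-2\right) \left(-1912\right) = 3824$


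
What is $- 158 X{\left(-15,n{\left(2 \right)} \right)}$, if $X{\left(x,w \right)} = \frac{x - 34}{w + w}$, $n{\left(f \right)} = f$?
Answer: $\frac{3871}{2} \approx 1935.5$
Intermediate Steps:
$X{\left(x,w \right)} = \frac{-34 + x}{2 w}$
$- 158 X{\left(-15,n{\left(2 \right)} \right)} = - 158 \frac{-34 - 15}{2 \cdot 2} = - 158 \cdot \frac{1}{2} \cdot \frac{1}{2} \left(-49\right) = \left(-158\right) \left(- \frac{49}{4}\right) = \frac{3871}{2}$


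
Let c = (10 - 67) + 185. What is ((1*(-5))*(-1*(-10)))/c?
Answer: -25/64 ≈ -0.39063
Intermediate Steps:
c = 128 (c = -57 + 185 = 128)
((1*(-5))*(-1*(-10)))/c = ((1*(-5))*(-1*(-10)))/128 = -5*10*(1/128) = -50*1/128 = -25/64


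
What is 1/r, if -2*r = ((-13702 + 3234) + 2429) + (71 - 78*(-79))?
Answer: 1/903 ≈ 0.0011074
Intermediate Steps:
r = 903 (r = -(((-13702 + 3234) + 2429) + (71 - 78*(-79)))/2 = -((-10468 + 2429) + (71 + 6162))/2 = -(-8039 + 6233)/2 = -½*(-1806) = 903)
1/r = 1/903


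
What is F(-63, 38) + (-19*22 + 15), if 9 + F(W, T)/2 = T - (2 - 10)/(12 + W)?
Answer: -17611/51 ≈ -345.31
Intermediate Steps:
F(W, T) = -18 + 2*T + 16/(12 + W) (F(W, T) = -18 + 2*(T - (2 - 10)/(12 + W)) = -18 + 2*(T - (-8)/(12 + W)) = -18 + 2*(T + 8/(12 + W)) = -18 + (2*T + 16/(12 + W)) = -18 + 2*T + 16/(12 + W))
F(-63, 38) + (-19*22 + 15) = 2*(-100 - 9*(-63) + 12*38 + 38*(-63))/(12 - 63) + (-19*22 + 15) = 2*(-100 + 567 + 456 - 2394)/(-51) + (-418 + 15) = 2*(-1/51)*(-1471) - 403 = 2942/51 - 403 = -17611/51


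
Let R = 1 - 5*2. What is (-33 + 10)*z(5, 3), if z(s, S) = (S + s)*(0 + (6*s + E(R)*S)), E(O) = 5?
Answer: -8280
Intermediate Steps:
R = -9 (R = 1 - 10 = -9)
z(s, S) = (S + s)*(5*S + 6*s) (z(s, S) = (S + s)*(0 + (6*s + 5*S)) = (S + s)*(0 + (5*S + 6*s)) = (S + s)*(5*S + 6*s))
(-33 + 10)*z(5, 3) = (-33 + 10)*(5*3² + 6*5² + 11*3*5) = -23*(5*9 + 6*25 + 165) = -23*(45 + 150 + 165) = -23*360 = -8280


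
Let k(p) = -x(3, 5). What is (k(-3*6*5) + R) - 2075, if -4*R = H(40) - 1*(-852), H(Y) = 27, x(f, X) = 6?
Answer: -9203/4 ≈ -2300.8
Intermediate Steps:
k(p) = -6 (k(p) = -1*6 = -6)
R = -879/4 (R = -(27 - 1*(-852))/4 = -(27 + 852)/4 = -1/4*879 = -879/4 ≈ -219.75)
(k(-3*6*5) + R) - 2075 = (-6 - 879/4) - 2075 = -903/4 - 2075 = -9203/4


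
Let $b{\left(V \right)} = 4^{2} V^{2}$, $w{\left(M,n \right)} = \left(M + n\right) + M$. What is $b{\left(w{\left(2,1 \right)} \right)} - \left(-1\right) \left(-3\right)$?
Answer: $397$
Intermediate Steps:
$w{\left(M,n \right)} = n + 2 M$
$b{\left(V \right)} = 16 V^{2}$
$b{\left(w{\left(2,1 \right)} \right)} - \left(-1\right) \left(-3\right) = 16 \left(1 + 2 \cdot 2\right)^{2} - \left(-1\right) \left(-3\right) = 16 \left(1 + 4\right)^{2} - 3 = 16 \cdot 5^{2} - 3 = 16 \cdot 25 - 3 = 400 - 3 = 397$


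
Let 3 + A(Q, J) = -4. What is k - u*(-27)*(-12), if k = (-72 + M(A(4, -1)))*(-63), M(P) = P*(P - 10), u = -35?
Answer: 8379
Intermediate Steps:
A(Q, J) = -7 (A(Q, J) = -3 - 4 = -7)
M(P) = P*(-10 + P)
k = -2961 (k = (-72 - 7*(-10 - 7))*(-63) = (-72 - 7*(-17))*(-63) = (-72 + 119)*(-63) = 47*(-63) = -2961)
k - u*(-27)*(-12) = -2961 - (-35*(-27))*(-12) = -2961 - 945*(-12) = -2961 - 1*(-11340) = -2961 + 11340 = 8379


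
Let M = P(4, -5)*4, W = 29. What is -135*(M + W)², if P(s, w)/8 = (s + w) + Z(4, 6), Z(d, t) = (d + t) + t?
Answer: -34975935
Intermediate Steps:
Z(d, t) = d + 2*t
P(s, w) = 128 + 8*s + 8*w (P(s, w) = 8*((s + w) + (4 + 2*6)) = 8*((s + w) + (4 + 12)) = 8*((s + w) + 16) = 8*(16 + s + w) = 128 + 8*s + 8*w)
M = 480 (M = (128 + 8*4 + 8*(-5))*4 = (128 + 32 - 40)*4 = 120*4 = 480)
-135*(M + W)² = -135*(480 + 29)² = -135*509² = -135*259081 = -34975935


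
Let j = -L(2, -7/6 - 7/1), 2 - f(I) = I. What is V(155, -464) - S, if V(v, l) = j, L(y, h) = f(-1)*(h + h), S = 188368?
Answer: -188319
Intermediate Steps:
f(I) = 2 - I
L(y, h) = 6*h (L(y, h) = (2 - 1*(-1))*(h + h) = (2 + 1)*(2*h) = 3*(2*h) = 6*h)
j = 49 (j = -6*(-7/6 - 7/1) = -6*(-7*⅙ - 7*1) = -6*(-7/6 - 7) = -6*(-49)/6 = -1*(-49) = 49)
V(v, l) = 49
V(155, -464) - S = 49 - 1*188368 = 49 - 188368 = -188319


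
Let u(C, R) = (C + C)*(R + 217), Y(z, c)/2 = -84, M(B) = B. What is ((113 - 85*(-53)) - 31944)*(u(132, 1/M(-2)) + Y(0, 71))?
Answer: -1557254088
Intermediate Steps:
Y(z, c) = -168 (Y(z, c) = 2*(-84) = -168)
u(C, R) = 2*C*(217 + R) (u(C, R) = (2*C)*(217 + R) = 2*C*(217 + R))
((113 - 85*(-53)) - 31944)*(u(132, 1/M(-2)) + Y(0, 71)) = ((113 - 85*(-53)) - 31944)*(2*132*(217 + 1/(-2)) - 168) = ((113 + 4505) - 31944)*(2*132*(217 - 1/2) - 168) = (4618 - 31944)*(2*132*(433/2) - 168) = -27326*(57156 - 168) = -27326*56988 = -1557254088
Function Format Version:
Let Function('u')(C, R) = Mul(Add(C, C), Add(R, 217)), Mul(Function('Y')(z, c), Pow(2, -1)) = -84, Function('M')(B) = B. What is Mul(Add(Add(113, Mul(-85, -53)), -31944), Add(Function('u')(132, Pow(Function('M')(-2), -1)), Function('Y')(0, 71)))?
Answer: -1557254088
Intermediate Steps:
Function('Y')(z, c) = -168 (Function('Y')(z, c) = Mul(2, -84) = -168)
Function('u')(C, R) = Mul(2, C, Add(217, R)) (Function('u')(C, R) = Mul(Mul(2, C), Add(217, R)) = Mul(2, C, Add(217, R)))
Mul(Add(Add(113, Mul(-85, -53)), -31944), Add(Function('u')(132, Pow(Function('M')(-2), -1)), Function('Y')(0, 71))) = Mul(Add(Add(113, Mul(-85, -53)), -31944), Add(Mul(2, 132, Add(217, Pow(-2, -1))), -168)) = Mul(Add(Add(113, 4505), -31944), Add(Mul(2, 132, Add(217, Rational(-1, 2))), -168)) = Mul(Add(4618, -31944), Add(Mul(2, 132, Rational(433, 2)), -168)) = Mul(-27326, Add(57156, -168)) = Mul(-27326, 56988) = -1557254088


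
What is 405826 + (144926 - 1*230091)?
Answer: 320661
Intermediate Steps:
405826 + (144926 - 1*230091) = 405826 + (144926 - 230091) = 405826 - 85165 = 320661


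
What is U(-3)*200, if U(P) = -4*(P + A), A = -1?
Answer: 3200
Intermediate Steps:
U(P) = 4 - 4*P (U(P) = -4*(P - 1) = -4*(-1 + P) = 4 - 4*P)
U(-3)*200 = (4 - 4*(-3))*200 = (4 + 12)*200 = 16*200 = 3200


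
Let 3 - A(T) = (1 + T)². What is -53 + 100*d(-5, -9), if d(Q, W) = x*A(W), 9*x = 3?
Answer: -6259/3 ≈ -2086.3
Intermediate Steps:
A(T) = 3 - (1 + T)²
x = ⅓ (x = (⅑)*3 = ⅓ ≈ 0.33333)
d(Q, W) = 1 - (1 + W)²/3 (d(Q, W) = (3 - (1 + W)²)/3 = 1 - (1 + W)²/3)
-53 + 100*d(-5, -9) = -53 + 100*(1 - (1 - 9)²/3) = -53 + 100*(1 - ⅓*(-8)²) = -53 + 100*(1 - ⅓*64) = -53 + 100*(1 - 64/3) = -53 + 100*(-61/3) = -53 - 6100/3 = -6259/3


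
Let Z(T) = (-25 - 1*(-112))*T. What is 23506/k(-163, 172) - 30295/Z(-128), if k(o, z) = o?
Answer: -256824731/1815168 ≈ -141.49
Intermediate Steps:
Z(T) = 87*T (Z(T) = (-25 + 112)*T = 87*T)
23506/k(-163, 172) - 30295/Z(-128) = 23506/(-163) - 30295/(87*(-128)) = 23506*(-1/163) - 30295/(-11136) = -23506/163 - 30295*(-1/11136) = -23506/163 + 30295/11136 = -256824731/1815168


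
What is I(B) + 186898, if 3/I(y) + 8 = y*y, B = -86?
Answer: 1380802427/7388 ≈ 1.8690e+5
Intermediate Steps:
I(y) = 3/(-8 + y**2) (I(y) = 3/(-8 + y*y) = 3/(-8 + y**2))
I(B) + 186898 = 3/(-8 + (-86)**2) + 186898 = 3/(-8 + 7396) + 186898 = 3/7388 + 186898 = 1380802427/7388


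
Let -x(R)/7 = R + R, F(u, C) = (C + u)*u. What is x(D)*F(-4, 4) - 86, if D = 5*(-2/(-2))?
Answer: -86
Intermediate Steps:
F(u, C) = u*(C + u)
D = 5 (D = 5*(-2*(-½)) = 5*1 = 5)
x(R) = -14*R (x(R) = -7*(R + R) = -14*R)
x(D)*F(-4, 4) - 86 = (-14*5)*(-4*(4 - 4)) - 86 = -(-280)*0 - 86 = -70*0 - 86 = 0 - 86 = -86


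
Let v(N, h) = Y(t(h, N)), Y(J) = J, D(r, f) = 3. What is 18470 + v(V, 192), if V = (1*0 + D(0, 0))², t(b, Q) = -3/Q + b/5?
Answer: 277621/15 ≈ 18508.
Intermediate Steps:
t(b, Q) = -3/Q + b/5 (t(b, Q) = -3/Q + b*(⅕) = -3/Q + b/5)
V = 9 (V = (1*0 + 3)² = (0 + 3)² = 3² = 9)
v(N, h) = -3/N + h/5
18470 + v(V, 192) = 18470 + (-3/9 + (⅕)*192) = 18470 + (-3*⅑ + 192/5) = 18470 + (-⅓ + 192/5) = 18470 + 571/15 = 277621/15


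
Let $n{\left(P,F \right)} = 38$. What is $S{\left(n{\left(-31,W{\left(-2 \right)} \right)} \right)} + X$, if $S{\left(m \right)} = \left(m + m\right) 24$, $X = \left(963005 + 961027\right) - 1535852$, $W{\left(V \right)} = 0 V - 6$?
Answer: $390004$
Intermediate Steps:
$W{\left(V \right)} = -6$ ($W{\left(V \right)} = 0 - 6 = -6$)
$X = 388180$ ($X = 1924032 - 1535852 = 388180$)
$S{\left(m \right)} = 48 m$ ($S{\left(m \right)} = 2 m 24 = 48 m$)
$S{\left(n{\left(-31,W{\left(-2 \right)} \right)} \right)} + X = 48 \cdot 38 + 388180 = 1824 + 388180 = 390004$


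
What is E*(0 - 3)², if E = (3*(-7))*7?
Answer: -1323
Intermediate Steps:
E = -147 (E = -21*7 = -147)
E*(0 - 3)² = -147*(0 - 3)² = -147*(-3)² = -147*9 = -1323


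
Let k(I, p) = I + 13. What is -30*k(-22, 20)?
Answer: 270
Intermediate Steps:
k(I, p) = 13 + I
-30*k(-22, 20) = -30*(13 - 22) = -30*(-9) = 270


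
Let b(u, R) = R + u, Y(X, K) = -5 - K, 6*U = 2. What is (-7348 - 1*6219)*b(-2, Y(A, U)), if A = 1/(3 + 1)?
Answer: 298474/3 ≈ 99491.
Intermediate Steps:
U = 1/3 (U = (1/6)*2 = 1/3 ≈ 0.33333)
A = 1/4 ≈ 0.25000
(-7348 - 1*6219)*b(-2, Y(A, U)) = (-7348 - 1*6219)*((-5 - 1*1/3) - 2) = (-7348 - 6219)*((-5 - 1/3) - 2) = -13567*(-16/3 - 2) = -13567*(-22/3) = 298474/3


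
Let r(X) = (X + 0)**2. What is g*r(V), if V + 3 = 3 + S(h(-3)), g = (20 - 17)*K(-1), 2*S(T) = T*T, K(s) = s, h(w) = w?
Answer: -243/4 ≈ -60.750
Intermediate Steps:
S(T) = T**2/2 (S(T) = (T*T)/2 = T**2/2)
g = -3 (g = (20 - 17)*(-1) = 3*(-1) = -3)
V = 9/2 (V = -3 + (3 + (1/2)*(-3)**2) = -3 + (3 + (1/2)*9) = -3 + (3 + 9/2) = -3 + 15/2 = 9/2 ≈ 4.5000)
r(X) = X**2
g*r(V) = -3*(9/2)**2 = -3*81/4 = -243/4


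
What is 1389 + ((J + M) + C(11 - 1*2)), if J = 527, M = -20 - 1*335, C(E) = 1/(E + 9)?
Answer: 28099/18 ≈ 1561.1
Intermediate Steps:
C(E) = 1/(9 + E)
M = -355 (M = -20 - 335 = -355)
1389 + ((J + M) + C(11 - 1*2)) = 1389 + ((527 - 355) + 1/(9 + (11 - 1*2))) = 1389 + (172 + 1/(9 + (11 - 2))) = 1389 + (172 + 1/(9 + 9)) = 1389 + (172 + 1/18) = 1389 + 3097/18 = 28099/18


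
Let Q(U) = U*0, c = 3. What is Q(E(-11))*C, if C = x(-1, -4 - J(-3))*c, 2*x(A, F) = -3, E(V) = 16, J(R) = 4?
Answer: 0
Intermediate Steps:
x(A, F) = -3/2 (x(A, F) = (½)*(-3) = -3/2)
Q(U) = 0
C = -9/2 (C = -3/2*3 = -9/2 ≈ -4.5000)
Q(E(-11))*C = 0*(-9/2) = 0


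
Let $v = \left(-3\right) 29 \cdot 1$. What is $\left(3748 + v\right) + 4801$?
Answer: $8462$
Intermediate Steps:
$v = -87$ ($v = \left(-87\right) 1 = -87$)
$\left(3748 + v\right) + 4801 = \left(3748 - 87\right) + 4801 = 3661 + 4801 = 8462$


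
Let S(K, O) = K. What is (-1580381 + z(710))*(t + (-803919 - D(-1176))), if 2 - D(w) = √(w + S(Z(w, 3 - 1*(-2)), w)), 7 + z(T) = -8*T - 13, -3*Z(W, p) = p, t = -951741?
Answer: 2784622140622 - 1586081*I*√10599/3 ≈ 2.7846e+12 - 5.443e+7*I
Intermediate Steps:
Z(W, p) = -p/3
z(T) = -20 - 8*T (z(T) = -7 + (-8*T - 13) = -7 + (-13 - 8*T) = -20 - 8*T)
D(w) = 2 - √(-5/3 + w) (D(w) = 2 - √(w - (3 - 1*(-2))/3) = 2 - √(w - (3 + 2)/3) = 2 - √(w - ⅓*5) = 2 - √(w - 5/3) = 2 - √(-5/3 + w))
(-1580381 + z(710))*(t + (-803919 - D(-1176))) = (-1580381 + (-20 - 8*710))*(-951741 + (-803919 - (2 - √(-15 + 9*(-1176))/3))) = (-1580381 + (-20 - 5680))*(-951741 + (-803919 - (2 - √(-15 - 10584)/3))) = (-1580381 - 5700)*(-951741 + (-803919 - (2 - I*√10599/3))) = -1586081*(-951741 + (-803919 - (2 - I*√10599/3))) = -1586081*(-951741 + (-803919 + (-2 + I*√10599/3))) = -1586081*(-951741 + (-803921 + I*√10599/3)) = -1586081*(-1755662 + I*√10599/3) = 2784622140622 - 1586081*I*√10599/3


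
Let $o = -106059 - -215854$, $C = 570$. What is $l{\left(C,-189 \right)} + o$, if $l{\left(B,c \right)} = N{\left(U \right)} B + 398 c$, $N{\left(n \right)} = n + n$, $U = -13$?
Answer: $19753$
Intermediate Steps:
$N{\left(n \right)} = 2 n$
$l{\left(B,c \right)} = - 26 B + 398 c$ ($l{\left(B,c \right)} = 2 \left(-13\right) B + 398 c = - 26 B + 398 c$)
$o = 109795$ ($o = -106059 + 215854 = 109795$)
$l{\left(C,-189 \right)} + o = \left(\left(-26\right) 570 + 398 \left(-189\right)\right) + 109795 = \left(-14820 - 75222\right) + 109795 = -90042 + 109795 = 19753$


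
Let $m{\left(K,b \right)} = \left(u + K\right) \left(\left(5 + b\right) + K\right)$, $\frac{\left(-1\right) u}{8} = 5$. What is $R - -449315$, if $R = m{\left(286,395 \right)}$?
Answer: $618071$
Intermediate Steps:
$u = -40$ ($u = \left(-8\right) 5 = -40$)
$m{\left(K,b \right)} = \left(-40 + K\right) \left(5 + K + b\right)$ ($m{\left(K,b \right)} = \left(-40 + K\right) \left(\left(5 + b\right) + K\right) = \left(-40 + K\right) \left(5 + K + b\right)$)
$R = 168756$ ($R = -200 + 286^{2} - 15800 - 10010 + 286 \cdot 395 = -200 + 81796 - 15800 - 10010 + 112970 = 168756$)
$R - -449315 = 168756 - -449315 = 168756 + 449315 = 618071$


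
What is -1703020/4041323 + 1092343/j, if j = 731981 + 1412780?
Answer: 69267273779/787970178073 ≈ 0.087906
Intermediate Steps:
j = 2144761
-1703020/4041323 + 1092343/j = -1703020/4041323 + 1092343/2144761 = -1703020*1/4041323 + 1092343*(1/2144761) = -154820/367393 + 1092343/2144761 = 69267273779/787970178073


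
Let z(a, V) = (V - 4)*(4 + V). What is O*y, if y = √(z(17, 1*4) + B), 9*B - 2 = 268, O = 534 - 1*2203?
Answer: -1669*√30 ≈ -9141.5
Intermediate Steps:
O = -1669 (O = 534 - 2203 = -1669)
B = 30 (B = 2/9 + (⅑)*268 = 2/9 + 268/9 = 30)
z(a, V) = (-4 + V)*(4 + V)
y = √30 (y = √((-16 + (1*4)²) + 30) = √((-16 + 4²) + 30) = √((-16 + 16) + 30) = √(0 + 30) = √30 ≈ 5.4772)
O*y = -1669*√30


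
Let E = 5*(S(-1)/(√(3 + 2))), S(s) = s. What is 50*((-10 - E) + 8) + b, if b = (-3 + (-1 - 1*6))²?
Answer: 50*√5 ≈ 111.80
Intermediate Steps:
b = 100 (b = (-3 + (-1 - 6))² = (-3 - 7)² = (-10)² = 100)
E = -√5 (E = 5*(-1/(√(3 + 2))) = 5*(-1/(√5)) = 5*(-√5/5) = -√5 ≈ -2.2361)
50*((-10 - E) + 8) + b = 50*((-10 - (-1)*√5) + 8) + 100 = 50*((-10 + √5) + 8) + 100 = 50*(-2 + √5) + 100 = (-100 + 50*√5) + 100 = 50*√5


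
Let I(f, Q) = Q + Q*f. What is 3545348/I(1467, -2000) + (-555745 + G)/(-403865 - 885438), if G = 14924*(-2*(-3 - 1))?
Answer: -822473851111/946348402000 ≈ -0.86910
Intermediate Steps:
G = 119392 (G = 14924*(-2*(-4)) = 14924*8 = 119392)
3545348/I(1467, -2000) + (-555745 + G)/(-403865 - 885438) = 3545348/((-2000*(1 + 1467))) + (-555745 + 119392)/(-403865 - 885438) = 3545348/((-2000*1468)) - 436353/(-1289303) = 3545348/(-2936000) - 436353*(-1/1289303) = 3545348*(-1/2936000) + 436353/1289303 = -886337/734000 + 436353/1289303 = -822473851111/946348402000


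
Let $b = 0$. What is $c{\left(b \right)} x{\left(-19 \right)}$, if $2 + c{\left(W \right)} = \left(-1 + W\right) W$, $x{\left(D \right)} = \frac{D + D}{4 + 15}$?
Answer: $4$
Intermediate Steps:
$x{\left(D \right)} = \frac{2 D}{19}$
$c{\left(W \right)} = -2 + W \left(-1 + W\right)$ ($c{\left(W \right)} = -2 + \left(-1 + W\right) W = -2 + W \left(-1 + W\right)$)
$c{\left(b \right)} x{\left(-19 \right)} = \left(-2 + 0^{2} - 0\right) \frac{2}{19} \left(-19\right) = \left(-2 + 0 + 0\right) \left(-2\right) = \left(-2\right) \left(-2\right) = 4$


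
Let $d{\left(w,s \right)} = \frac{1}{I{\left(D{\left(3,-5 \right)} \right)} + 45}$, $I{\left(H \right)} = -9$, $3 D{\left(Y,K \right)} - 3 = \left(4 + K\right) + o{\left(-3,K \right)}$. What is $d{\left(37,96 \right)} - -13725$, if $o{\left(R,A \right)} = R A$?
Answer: $\frac{494101}{36} \approx 13725.0$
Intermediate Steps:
$o{\left(R,A \right)} = A R$
$D{\left(Y,K \right)} = \frac{7}{3} - \frac{2 K}{3}$ ($D{\left(Y,K \right)} = 1 + \frac{\left(4 + K\right) + K \left(-3\right)}{3} = 1 + \frac{\left(4 + K\right) - 3 K}{3} = 1 + \frac{4 - 2 K}{3} = 1 - \left(- \frac{4}{3} + \frac{2 K}{3}\right) = \frac{7}{3} - \frac{2 K}{3}$)
$d{\left(w,s \right)} = \frac{1}{36}$ ($d{\left(w,s \right)} = \frac{1}{-9 + 45} = \frac{1}{36}$)
$d{\left(37,96 \right)} - -13725 = \frac{1}{36} - -13725 = \frac{1}{36} + 13725 = \frac{494101}{36}$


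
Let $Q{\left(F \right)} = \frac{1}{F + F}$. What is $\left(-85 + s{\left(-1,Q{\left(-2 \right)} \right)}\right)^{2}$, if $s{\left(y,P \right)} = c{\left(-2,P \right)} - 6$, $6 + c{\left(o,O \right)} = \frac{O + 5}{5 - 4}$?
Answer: $\frac{136161}{16} \approx 8510.1$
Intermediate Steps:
$c{\left(o,O \right)} = -1 + O$ ($c{\left(o,O \right)} = -6 + \frac{O + 5}{5 - 4} = -6 + \frac{5 + O}{1} = -6 + \left(5 + O\right) 1 = -6 + \left(5 + O\right) = -1 + O$)
$Q{\left(F \right)} = \frac{1}{2 F}$
$s{\left(y,P \right)} = -7 + P$ ($s{\left(y,P \right)} = \left(-1 + P\right) - 6 = -7 + P$)
$\left(-85 + s{\left(-1,Q{\left(-2 \right)} \right)}\right)^{2} = \left(-85 - \left(7 - \frac{1}{2 \left(-2\right)}\right)\right)^{2} = \left(-85 + \left(-7 + \frac{1}{2} \left(- \frac{1}{2}\right)\right)\right)^{2} = \left(-85 - \frac{29}{4}\right)^{2} = \left(- \frac{369}{4}\right)^{2} = \frac{136161}{16}$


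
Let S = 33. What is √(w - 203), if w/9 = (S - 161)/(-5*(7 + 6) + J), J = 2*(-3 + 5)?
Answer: I*√685091/61 ≈ 13.569*I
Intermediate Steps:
J = 4 (J = 2*2 = 4)
w = 1152/61 (w = 9*((33 - 161)/(-5*(7 + 6) + 4)) = 9*(-128/(-5*13 + 4)) = 9*(-128/(-65 + 4)) = 9*(-128/(-61)) = 9*(-128*(-1/61)) = 9*(128/61) = 1152/61 ≈ 18.885)
√(w - 203) = √(1152/61 - 203) = √(-11231/61) = I*√685091/61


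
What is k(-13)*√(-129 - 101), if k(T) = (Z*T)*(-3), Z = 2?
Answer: 78*I*√230 ≈ 1182.9*I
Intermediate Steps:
k(T) = -6*T (k(T) = (2*T)*(-3) = -6*T)
k(-13)*√(-129 - 101) = (-6*(-13))*√(-129 - 101) = 78*√(-230) = 78*(I*√230) = 78*I*√230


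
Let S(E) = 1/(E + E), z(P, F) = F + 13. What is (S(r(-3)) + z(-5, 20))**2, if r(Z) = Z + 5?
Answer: 17689/16 ≈ 1105.6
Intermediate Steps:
r(Z) = 5 + Z
z(P, F) = 13 + F
S(E) = 1/(2*E)
(S(r(-3)) + z(-5, 20))**2 = (1/(2*(5 - 3)) + (13 + 20))**2 = ((1/2)/2 + 33)**2 = ((1/2)*(1/2) + 33)**2 = (1/4 + 33)**2 = (133/4)**2 = 17689/16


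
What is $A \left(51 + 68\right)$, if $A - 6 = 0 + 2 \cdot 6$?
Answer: $2142$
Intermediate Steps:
$A = 18$ ($A = 6 + \left(0 + 2 \cdot 6\right) = 6 + \left(0 + 12\right) = 6 + 12 = 18$)
$A \left(51 + 68\right) = 18 \left(51 + 68\right) = 18 \cdot 119 = 2142$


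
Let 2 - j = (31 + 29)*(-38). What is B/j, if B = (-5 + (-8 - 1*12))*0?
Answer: 0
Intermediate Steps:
j = 2282 (j = 2 - (31 + 29)*(-38) = 2 - 60*(-38) = 2 - 1*(-2280) = 2 + 2280 = 2282)
B = 0 (B = (-5 + (-8 - 12))*0 = (-5 - 20)*0 = -25*0 = 0)
B/j = 0/2282 = 0*(1/2282) = 0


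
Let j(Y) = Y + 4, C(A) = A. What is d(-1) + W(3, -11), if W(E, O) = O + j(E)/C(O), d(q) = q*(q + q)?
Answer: -106/11 ≈ -9.6364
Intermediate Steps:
d(q) = 2*q² (d(q) = q*(2*q) = 2*q²)
j(Y) = 4 + Y
W(E, O) = O + (4 + E)/O
d(-1) + W(3, -11) = 2*(-1)² + (4 + 3 + (-11)²)/(-11) = 2*1 - (4 + 3 + 121)/11 = 2 - 1/11*128 = 2 - 128/11 = -106/11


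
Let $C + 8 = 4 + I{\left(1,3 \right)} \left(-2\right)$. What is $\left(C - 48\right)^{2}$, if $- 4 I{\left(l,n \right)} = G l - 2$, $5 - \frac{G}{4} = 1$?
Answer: $2025$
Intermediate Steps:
$G = 16$ ($G = 20 - 4 = 16$)
$I{\left(l,n \right)} = \frac{1}{2} - 4 l$ ($I{\left(l,n \right)} = - \frac{16 l - 2}{4} = - \frac{-2 + 16 l}{4} = \frac{1}{2} - 4 l$)
$C = 3$ ($C = -8 + \left(4 + \left(\frac{1}{2} - 4\right) \left(-2\right)\right) = -8 + \left(4 - -7\right) = -8 + \left(4 + 7\right) = -8 + 11 = 3$)
$\left(C - 48\right)^{2} = \left(3 - 48\right)^{2} = \left(-45\right)^{2} = 2025$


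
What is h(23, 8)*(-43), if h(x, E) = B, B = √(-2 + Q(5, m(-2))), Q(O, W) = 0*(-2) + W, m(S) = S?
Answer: -86*I ≈ -86.0*I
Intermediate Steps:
Q(O, W) = W (Q(O, W) = 0 + W = W)
B = 2*I (B = √(-2 - 2) = √(-4) = 2*I ≈ 2.0*I)
h(x, E) = 2*I
h(23, 8)*(-43) = (2*I)*(-43) = -86*I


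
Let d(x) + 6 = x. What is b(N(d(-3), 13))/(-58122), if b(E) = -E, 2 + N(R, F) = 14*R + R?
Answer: -137/58122 ≈ -0.0023571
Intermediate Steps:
d(x) = -6 + x
N(R, F) = -2 + 15*R (N(R, F) = -2 + (14*R + R) = -2 + 15*R)
b(N(d(-3), 13))/(-58122) = -(-2 + 15*(-6 - 3))/(-58122) = -(-2 + 15*(-9))*(-1/58122) = -(-2 - 135)*(-1/58122) = -1*(-137)*(-1/58122) = 137*(-1/58122) = -137/58122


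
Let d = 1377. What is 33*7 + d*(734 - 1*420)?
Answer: 432609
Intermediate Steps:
33*7 + d*(734 - 1*420) = 33*7 + 1377*(734 - 1*420) = 231 + 1377*(734 - 420) = 231 + 1377*314 = 231 + 432378 = 432609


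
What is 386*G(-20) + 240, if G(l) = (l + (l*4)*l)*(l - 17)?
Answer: -22565320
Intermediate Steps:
G(l) = (-17 + l)*(l + 4*l²) (G(l) = (l + (4*l)*l)*(-17 + l) = (l + 4*l²)*(-17 + l) = (-17 + l)*(l + 4*l²))
386*G(-20) + 240 = 386*(-20*(-17 - 67*(-20) + 4*(-20)²)) + 240 = 386*(-20*(-17 + 1340 + 4*400)) + 240 = 386*(-20*(-17 + 1340 + 1600)) + 240 = 386*(-20*2923) + 240 = 386*(-58460) + 240 = -22565560 + 240 = -22565320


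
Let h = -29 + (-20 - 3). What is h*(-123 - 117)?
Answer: 12480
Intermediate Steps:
h = -52 (h = -29 - 23 = -52)
h*(-123 - 117) = -52*(-123 - 117) = -52*(-240) = 12480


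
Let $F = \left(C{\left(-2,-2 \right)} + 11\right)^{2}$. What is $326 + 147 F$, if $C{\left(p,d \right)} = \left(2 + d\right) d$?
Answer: $18113$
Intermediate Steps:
$C{\left(p,d \right)} = d \left(2 + d\right)$
$F = 121$ ($F = \left(- 2 \left(2 - 2\right) + 11\right)^{2} = \left(\left(-2\right) 0 + 11\right)^{2} = \left(0 + 11\right)^{2} = 11^{2} = 121$)
$326 + 147 F = 326 + 147 \cdot 121 = 326 + 17787 = 18113$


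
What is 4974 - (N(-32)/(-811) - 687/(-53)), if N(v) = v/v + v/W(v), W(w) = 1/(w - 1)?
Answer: 213296306/42983 ≈ 4962.3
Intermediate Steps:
W(w) = 1/(-1 + w)
N(v) = 1 + v*(-1 + v) (N(v) = v/v + v/(1/(-1 + v)) = 1 + v*(-1 + v))
4974 - (N(-32)/(-811) - 687/(-53)) = 4974 - ((1 - 32*(-1 - 32))/(-811) - 687/(-53)) = 4974 - ((1 - 32*(-33))*(-1/811) - 687*(-1/53)) = 4974 - ((1 + 1056)*(-1/811) + 687/53) = 4974 - (1057*(-1/811) + 687/53) = 4974 - (-1057/811 + 687/53) = 4974 - 1*501136/42983 = 4974 - 501136/42983 = 213296306/42983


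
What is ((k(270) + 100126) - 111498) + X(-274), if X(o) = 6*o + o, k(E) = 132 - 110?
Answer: -13268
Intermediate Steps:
k(E) = 22
X(o) = 7*o
((k(270) + 100126) - 111498) + X(-274) = ((22 + 100126) - 111498) + 7*(-274) = (100148 - 111498) - 1918 = -11350 - 1918 = -13268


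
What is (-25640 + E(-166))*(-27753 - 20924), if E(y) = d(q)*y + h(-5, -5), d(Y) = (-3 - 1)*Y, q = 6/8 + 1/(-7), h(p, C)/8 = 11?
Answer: 8569196434/7 ≈ 1.2242e+9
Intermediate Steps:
h(p, C) = 88 (h(p, C) = 8*11 = 88)
q = 17/28 (q = 6*(⅛) + 1*(-⅐) = ¾ - ⅐ = 17/28 ≈ 0.60714)
d(Y) = -4*Y
E(y) = 88 - 17*y/7 (E(y) = (-4*17/28)*y + 88 = -17*y/7 + 88 = 88 - 17*y/7)
(-25640 + E(-166))*(-27753 - 20924) = (-25640 + (88 - 17/7*(-166)))*(-27753 - 20924) = (-25640 + (88 + 2822/7))*(-48677) = (-25640 + 3438/7)*(-48677) = -176042/7*(-48677) = 8569196434/7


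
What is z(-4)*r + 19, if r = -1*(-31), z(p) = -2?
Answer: -43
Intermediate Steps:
r = 31
z(-4)*r + 19 = -2*31 + 19 = -62 + 19 = -43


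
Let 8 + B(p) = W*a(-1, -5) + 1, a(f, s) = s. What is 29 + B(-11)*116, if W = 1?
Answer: -1363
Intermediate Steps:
B(p) = -12 (B(p) = -8 + (1*(-5) + 1) = -8 + (-5 + 1) = -8 - 4 = -12)
29 + B(-11)*116 = 29 - 12*116 = 29 - 1392 = -1363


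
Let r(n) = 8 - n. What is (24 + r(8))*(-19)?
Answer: -456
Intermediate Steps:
(24 + r(8))*(-19) = (24 + (8 - 1*8))*(-19) = (24 + (8 - 8))*(-19) = (24 + 0)*(-19) = 24*(-19) = -456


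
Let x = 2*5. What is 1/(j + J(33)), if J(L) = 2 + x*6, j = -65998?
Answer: -1/65936 ≈ -1.5166e-5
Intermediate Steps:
x = 10
J(L) = 62 (J(L) = 2 + 10*6 = 2 + 60 = 62)
1/(j + J(33)) = 1/(-65998 + 62) = 1/(-65936) = -1/65936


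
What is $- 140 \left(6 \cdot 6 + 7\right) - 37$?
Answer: $-6057$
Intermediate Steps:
$- 140 \left(6 \cdot 6 + 7\right) - 37 = - 140 \left(36 + 7\right) - 37 = \left(-140\right) 43 - 37 = -6020 - 37 = -6057$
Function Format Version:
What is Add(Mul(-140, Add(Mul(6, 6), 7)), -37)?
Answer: -6057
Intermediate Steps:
Add(Mul(-140, Add(Mul(6, 6), 7)), -37) = Add(Mul(-140, Add(36, 7)), -37) = Add(Mul(-140, 43), -37) = Add(-6020, -37) = -6057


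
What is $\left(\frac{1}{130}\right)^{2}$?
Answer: $\frac{1}{16900} \approx 5.9172 \cdot 10^{-5}$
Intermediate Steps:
$\left(\frac{1}{130}\right)^{2} = \frac{1}{16900}$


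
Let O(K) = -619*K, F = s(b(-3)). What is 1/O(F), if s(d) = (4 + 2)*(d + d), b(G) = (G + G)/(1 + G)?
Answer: -1/22284 ≈ -4.4875e-5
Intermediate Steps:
b(G) = 2*G/(1 + G) (b(G) = (2*G)/(1 + G) = 2*G/(1 + G))
s(d) = 12*d (s(d) = 6*(2*d) = 12*d)
F = 36 (F = 12*(2*(-3)/(1 - 3)) = 12*(2*(-3)/(-2)) = 12*(2*(-3)*(-1/2)) = 12*3 = 36)
1/O(F) = 1/(-619*36) = 1/(-22284) = -1/22284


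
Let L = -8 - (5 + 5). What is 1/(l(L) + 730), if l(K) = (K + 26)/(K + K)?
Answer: 9/6568 ≈ 0.0013703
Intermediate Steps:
L = -18 (L = -8 - 1*10 = -8 - 10 = -18)
l(K) = (26 + K)/(2*K) (l(K) = (26 + K)/((2*K)) = (26 + K)*(1/(2*K)) = (26 + K)/(2*K))
1/(l(L) + 730) = 1/((½)*(26 - 18)/(-18) + 730) = 1/((½)*(-1/18)*8 + 730) = 1/(-2/9 + 730) = 1/(6568/9) = 9/6568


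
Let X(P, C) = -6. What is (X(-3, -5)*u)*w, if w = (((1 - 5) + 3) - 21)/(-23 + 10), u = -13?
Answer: 132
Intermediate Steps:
w = 22/13 (w = ((-4 + 3) - 21)/(-13) = (-1 - 21)*(-1/13) = -22*(-1/13) = 22/13 ≈ 1.6923)
(X(-3, -5)*u)*w = -6*(-13)*(22/13) = 78*(22/13) = 132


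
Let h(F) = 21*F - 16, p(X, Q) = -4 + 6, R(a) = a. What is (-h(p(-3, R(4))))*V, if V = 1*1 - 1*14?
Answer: 338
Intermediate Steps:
p(X, Q) = 2
h(F) = -16 + 21*F
V = -13 (V = 1 - 14 = -13)
(-h(p(-3, R(4))))*V = -(-16 + 21*2)*(-13) = -(-16 + 42)*(-13) = -1*26*(-13) = -26*(-13) = 338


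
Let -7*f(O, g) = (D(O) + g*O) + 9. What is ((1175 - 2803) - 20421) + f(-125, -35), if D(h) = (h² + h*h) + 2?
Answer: -189979/7 ≈ -27140.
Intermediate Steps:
D(h) = 2 + 2*h² (D(h) = (h² + h²) + 2 = 2*h² + 2 = 2 + 2*h²)
f(O, g) = -11/7 - 2*O²/7 - O*g/7 (f(O, g) = -(((2 + 2*O²) + g*O) + 9)/7 = -(((2 + 2*O²) + O*g) + 9)/7 = -((2 + 2*O² + O*g) + 9)/7 = -(11 + 2*O² + O*g)/7 = -11/7 - 2*O²/7 - O*g/7)
((1175 - 2803) - 20421) + f(-125, -35) = ((1175 - 2803) - 20421) + (-11/7 - 2/7*(-125)² - ⅐*(-125)*(-35)) = (-1628 - 20421) + (-11/7 - 2/7*15625 - 625) = -22049 + (-11/7 - 31250/7 - 625) = -22049 - 35636/7 = -189979/7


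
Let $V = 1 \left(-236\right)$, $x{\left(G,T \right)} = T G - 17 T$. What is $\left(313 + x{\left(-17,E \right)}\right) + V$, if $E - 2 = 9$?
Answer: $-297$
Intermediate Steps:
$E = 11$ ($E = 2 + 9 = 11$)
$x{\left(G,T \right)} = - 17 T + G T$ ($x{\left(G,T \right)} = G T - 17 T = - 17 T + G T$)
$V = -236$
$\left(313 + x{\left(-17,E \right)}\right) + V = \left(313 + 11 \left(-17 - 17\right)\right) - 236 = \left(313 + 11 \left(-34\right)\right) - 236 = \left(313 - 374\right) - 236 = -61 - 236 = -297$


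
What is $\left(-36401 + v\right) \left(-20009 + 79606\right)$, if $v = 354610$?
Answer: $18964301773$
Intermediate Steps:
$\left(-36401 + v\right) \left(-20009 + 79606\right) = \left(-36401 + 354610\right) \left(-20009 + 79606\right) = 318209 \cdot 59597 = 18964301773$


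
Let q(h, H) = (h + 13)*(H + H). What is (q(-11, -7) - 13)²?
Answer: 1681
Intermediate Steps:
q(h, H) = 2*H*(13 + h) (q(h, H) = (13 + h)*(2*H) = 2*H*(13 + h))
(q(-11, -7) - 13)² = (2*(-7)*(13 - 11) - 13)² = (2*(-7)*2 - 13)² = (-28 - 13)² = (-41)² = 1681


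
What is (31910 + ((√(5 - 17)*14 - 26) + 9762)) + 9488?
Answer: 51134 + 28*I*√3 ≈ 51134.0 + 48.497*I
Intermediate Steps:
(31910 + ((√(5 - 17)*14 - 26) + 9762)) + 9488 = (31910 + ((√(-12)*14 - 26) + 9762)) + 9488 = (31910 + (((2*I*√3)*14 - 26) + 9762)) + 9488 = (31910 + ((28*I*√3 - 26) + 9762)) + 9488 = (31910 + ((-26 + 28*I*√3) + 9762)) + 9488 = (31910 + (9736 + 28*I*√3)) + 9488 = (41646 + 28*I*√3) + 9488 = 51134 + 28*I*√3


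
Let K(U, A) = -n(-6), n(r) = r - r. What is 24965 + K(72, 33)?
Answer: 24965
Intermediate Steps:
n(r) = 0
K(U, A) = 0 (K(U, A) = -1*0 = 0)
24965 + K(72, 33) = 24965 + 0 = 24965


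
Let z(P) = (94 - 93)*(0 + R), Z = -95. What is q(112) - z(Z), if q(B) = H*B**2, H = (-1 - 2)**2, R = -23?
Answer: 112919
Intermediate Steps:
H = 9 (H = (-3)**2 = 9)
q(B) = 9*B**2
z(P) = -23 (z(P) = (94 - 93)*(0 - 23) = 1*(-23) = -23)
q(112) - z(Z) = 9*112**2 - 1*(-23) = 9*12544 + 23 = 112896 + 23 = 112919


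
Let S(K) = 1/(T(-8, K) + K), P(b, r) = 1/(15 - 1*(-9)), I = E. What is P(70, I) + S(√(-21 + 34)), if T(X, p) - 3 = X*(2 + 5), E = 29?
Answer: 127/5592 - √13/2796 ≈ 0.021421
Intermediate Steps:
I = 29
T(X, p) = 3 + 7*X (T(X, p) = 3 + X*(2 + 5) = 3 + X*7 = 3 + 7*X)
P(b, r) = 1/24 (P(b, r) = 1/(15 + 9) = 1/24)
S(K) = 1/(-53 + K) (S(K) = 1/((3 + 7*(-8)) + K) = 1/((3 - 56) + K) = 1/(-53 + K))
P(70, I) + S(√(-21 + 34)) = 1/24 + 1/(-53 + √(-21 + 34)) = 1/24 + 1/(-53 + √13)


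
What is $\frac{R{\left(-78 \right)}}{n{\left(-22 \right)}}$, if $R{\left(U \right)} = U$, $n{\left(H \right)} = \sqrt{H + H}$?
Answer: $\frac{39 i \sqrt{11}}{11} \approx 11.759 i$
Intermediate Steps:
$n{\left(H \right)} = \sqrt{2} \sqrt{H}$ ($n{\left(H \right)} = \sqrt{2 H} = \sqrt{2} \sqrt{H}$)
$\frac{R{\left(-78 \right)}}{n{\left(-22 \right)}} = - \frac{78}{\sqrt{2} \sqrt{-22}} = - \frac{78}{\sqrt{2} i \sqrt{22}} = - \frac{78}{2 i \sqrt{11}} = - 78 \left(- \frac{i \sqrt{11}}{22}\right) = \frac{39 i \sqrt{11}}{11}$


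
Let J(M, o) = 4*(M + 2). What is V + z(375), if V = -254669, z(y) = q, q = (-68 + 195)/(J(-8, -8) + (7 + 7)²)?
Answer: -43802941/172 ≈ -2.5467e+5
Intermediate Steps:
J(M, o) = 8 + 4*M (J(M, o) = 4*(2 + M) = 8 + 4*M)
q = 127/172 (q = (-68 + 195)/((8 + 4*(-8)) + (7 + 7)²) = 127/((8 - 32) + 14²) = 127/(-24 + 196) = 127/172 ≈ 0.73837)
z(y) = 127/172
V + z(375) = -254669 + 127/172 = -43802941/172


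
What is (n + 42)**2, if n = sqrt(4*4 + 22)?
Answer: (42 + sqrt(38))**2 ≈ 2319.8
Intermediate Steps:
n = sqrt(38) (n = sqrt(16 + 22) = sqrt(38) ≈ 6.1644)
(n + 42)**2 = (sqrt(38) + 42)**2 = (42 + sqrt(38))**2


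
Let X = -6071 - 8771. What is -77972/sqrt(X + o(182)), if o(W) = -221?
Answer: 77972*I*sqrt(15063)/15063 ≈ 635.31*I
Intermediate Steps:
X = -14842
-77972/sqrt(X + o(182)) = -77972/sqrt(-14842 - 221) = -77972*(-I*sqrt(15063)/15063) = -(-77972)*I*sqrt(15063)/15063 = 77972*I*sqrt(15063)/15063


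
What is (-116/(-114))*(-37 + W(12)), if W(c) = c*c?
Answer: 6206/57 ≈ 108.88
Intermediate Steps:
W(c) = c²
(-116/(-114))*(-37 + W(12)) = (-116/(-114))*(-37 + 12²) = (-116*(-1/114))*(-37 + 144) = (58/57)*107 = 6206/57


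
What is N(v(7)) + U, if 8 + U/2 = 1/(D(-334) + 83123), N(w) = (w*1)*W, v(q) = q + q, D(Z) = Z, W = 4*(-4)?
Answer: -19869358/82789 ≈ -240.00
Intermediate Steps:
W = -16
v(q) = 2*q
N(w) = -16*w (N(w) = (w*1)*(-16) = w*(-16) = -16*w)
U = -1324622/82789 (U = -16 + 2/(-334 + 83123) = -16 + 2/82789 = -1324622/82789 ≈ -16.000)
N(v(7)) + U = -32*7 - 1324622/82789 = -16*14 - 1324622/82789 = -224 - 1324622/82789 = -19869358/82789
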